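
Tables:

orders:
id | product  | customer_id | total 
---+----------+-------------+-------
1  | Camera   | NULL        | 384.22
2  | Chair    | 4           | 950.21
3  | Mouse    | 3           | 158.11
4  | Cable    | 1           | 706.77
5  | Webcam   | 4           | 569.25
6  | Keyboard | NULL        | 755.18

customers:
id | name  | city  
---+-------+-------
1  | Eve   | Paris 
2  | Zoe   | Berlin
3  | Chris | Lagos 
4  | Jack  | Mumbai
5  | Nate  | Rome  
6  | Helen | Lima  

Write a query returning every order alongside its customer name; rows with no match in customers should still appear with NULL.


LEFT JOIN keeps every row from orders (the left table); where customer_id has no match in customers, the customer columns become NULL. Walk through each order:
  - order 1 (Camera): customer_id=NULL, no match -> kept with NULL
  - order 2 (Chair): customer_id=4 -> matches Jack
  - order 3 (Mouse): customer_id=3 -> matches Chris
  - order 4 (Cable): customer_id=1 -> matches Eve
  - order 5 (Webcam): customer_id=4 -> matches Jack
  - order 6 (Keyboard): customer_id=NULL, no match -> kept with NULL
All 6 rows appear; 2 have NULL customer.

SQL:
SELECT a.product, b.name AS customer
FROM orders a
LEFT JOIN customers b ON a.customer_id = b.id

Result:
product  | customer
---------+---------
Camera   | NULL    
Chair    | Jack    
Mouse    | Chris   
Cable    | Eve     
Webcam   | Jack    
Keyboard | NULL    


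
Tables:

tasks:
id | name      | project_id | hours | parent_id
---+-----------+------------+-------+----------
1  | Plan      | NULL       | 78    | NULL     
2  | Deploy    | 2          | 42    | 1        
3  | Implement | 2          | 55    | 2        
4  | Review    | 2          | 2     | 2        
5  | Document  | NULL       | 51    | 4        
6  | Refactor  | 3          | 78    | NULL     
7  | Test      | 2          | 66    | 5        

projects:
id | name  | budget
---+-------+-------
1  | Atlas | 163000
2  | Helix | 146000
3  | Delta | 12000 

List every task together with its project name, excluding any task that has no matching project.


INNER JOIN keeps only tasks rows whose project_id matches an id in projects. Walk through each task:
  - task 1 (Plan): project_id=NULL, no match -> dropped
  - task 2 (Deploy): project_id=2 -> matches Helix
  - task 3 (Implement): project_id=2 -> matches Helix
  - task 4 (Review): project_id=2 -> matches Helix
  - task 5 (Document): project_id=NULL, no match -> dropped
  - task 6 (Refactor): project_id=3 -> matches Delta
  - task 7 (Test): project_id=2 -> matches Helix
So 2 of 7 rows are dropped.

SQL:
SELECT a.name, b.name AS project
FROM tasks a
INNER JOIN projects b ON a.project_id = b.id

Result:
name      | project
----------+--------
Deploy    | Helix  
Implement | Helix  
Review    | Helix  
Refactor  | Delta  
Test      | Helix  


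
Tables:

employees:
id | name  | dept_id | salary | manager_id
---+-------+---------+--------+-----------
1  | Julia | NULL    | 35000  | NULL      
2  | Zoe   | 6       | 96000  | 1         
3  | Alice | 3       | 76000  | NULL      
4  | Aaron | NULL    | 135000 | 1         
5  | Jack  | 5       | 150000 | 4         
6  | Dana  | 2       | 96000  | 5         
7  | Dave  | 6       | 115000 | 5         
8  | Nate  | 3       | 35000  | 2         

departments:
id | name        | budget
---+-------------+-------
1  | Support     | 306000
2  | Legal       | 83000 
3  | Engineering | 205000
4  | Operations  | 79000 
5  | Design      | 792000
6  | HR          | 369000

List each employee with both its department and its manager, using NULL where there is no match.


Two LEFT JOINs from the same base table employees: one to departments via dept_id, one to employees itself via manager_id. Both are LEFT so every employee is preserved.
Match against departments:
  - employee 1 (Julia): dept_id=NULL, no match -> kept with NULL
  - employee 2 (Zoe): dept_id=6 -> matches HR
  - employee 3 (Alice): dept_id=3 -> matches Engineering
  - employee 4 (Aaron): dept_id=NULL, no match -> kept with NULL
  - employee 5 (Jack): dept_id=5 -> matches Design
  - employee 6 (Dana): dept_id=2 -> matches Legal
  - employee 7 (Dave): dept_id=6 -> matches HR
  - employee 8 (Nate): dept_id=3 -> matches Engineering
Match against employees (self):
  - employee 1 (Julia): manager_id=NULL -> NULL
  - employee 2 (Zoe): manager_id=1 -> Julia
  - employee 3 (Alice): manager_id=NULL -> NULL
  - employee 4 (Aaron): manager_id=1 -> Julia
  - employee 5 (Jack): manager_id=4 -> Aaron
  - employee 6 (Dana): manager_id=5 -> Jack
  - employee 7 (Dave): manager_id=5 -> Jack
  - employee 8 (Nate): manager_id=2 -> Zoe

SQL:
SELECT a.name, b.name AS department, c.name AS manager
FROM employees a
LEFT JOIN departments b ON a.dept_id = b.id
LEFT JOIN employees c ON a.manager_id = c.id

Result:
name  | department  | manager
------+-------------+--------
Julia | NULL        | NULL   
Zoe   | HR          | Julia  
Alice | Engineering | NULL   
Aaron | NULL        | Julia  
Jack  | Design      | Aaron  
Dana  | Legal       | Jack   
Dave  | HR          | Jack   
Nate  | Engineering | Zoe    


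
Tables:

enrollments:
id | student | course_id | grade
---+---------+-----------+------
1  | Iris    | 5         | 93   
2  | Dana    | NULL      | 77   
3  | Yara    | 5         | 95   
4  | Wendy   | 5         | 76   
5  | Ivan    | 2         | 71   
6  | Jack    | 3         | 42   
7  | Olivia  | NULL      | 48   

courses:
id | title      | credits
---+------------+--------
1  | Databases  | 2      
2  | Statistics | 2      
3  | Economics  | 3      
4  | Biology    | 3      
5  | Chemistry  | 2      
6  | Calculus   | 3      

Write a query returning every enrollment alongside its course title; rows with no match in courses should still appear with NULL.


LEFT JOIN keeps every row from enrollments (the left table); where course_id has no match in courses, the course columns become NULL. Walk through each enrollment:
  - enrollment 1 (Iris): course_id=5 -> matches Chemistry
  - enrollment 2 (Dana): course_id=NULL, no match -> kept with NULL
  - enrollment 3 (Yara): course_id=5 -> matches Chemistry
  - enrollment 4 (Wendy): course_id=5 -> matches Chemistry
  - enrollment 5 (Ivan): course_id=2 -> matches Statistics
  - enrollment 6 (Jack): course_id=3 -> matches Economics
  - enrollment 7 (Olivia): course_id=NULL, no match -> kept with NULL
All 7 rows appear; 2 have NULL course.

SQL:
SELECT a.student, b.title AS course
FROM enrollments a
LEFT JOIN courses b ON a.course_id = b.id

Result:
student | course    
--------+-----------
Iris    | Chemistry 
Dana    | NULL      
Yara    | Chemistry 
Wendy   | Chemistry 
Ivan    | Statistics
Jack    | Economics 
Olivia  | NULL      


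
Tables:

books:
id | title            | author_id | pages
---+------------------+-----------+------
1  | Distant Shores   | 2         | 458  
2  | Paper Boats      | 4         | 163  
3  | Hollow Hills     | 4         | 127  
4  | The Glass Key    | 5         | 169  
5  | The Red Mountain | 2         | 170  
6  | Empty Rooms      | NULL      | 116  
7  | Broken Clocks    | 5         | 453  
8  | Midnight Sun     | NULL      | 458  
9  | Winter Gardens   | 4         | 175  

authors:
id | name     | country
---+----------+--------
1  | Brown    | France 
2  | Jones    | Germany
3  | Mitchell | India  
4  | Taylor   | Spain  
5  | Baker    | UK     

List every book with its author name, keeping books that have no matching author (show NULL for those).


LEFT JOIN keeps every row from books (the left table); where author_id has no match in authors, the author columns become NULL. Walk through each book:
  - book 1 (Distant Shores): author_id=2 -> matches Jones
  - book 2 (Paper Boats): author_id=4 -> matches Taylor
  - book 3 (Hollow Hills): author_id=4 -> matches Taylor
  - book 4 (The Glass Key): author_id=5 -> matches Baker
  - book 5 (The Red Mountain): author_id=2 -> matches Jones
  - book 6 (Empty Rooms): author_id=NULL, no match -> kept with NULL
  - book 7 (Broken Clocks): author_id=5 -> matches Baker
  - book 8 (Midnight Sun): author_id=NULL, no match -> kept with NULL
  - book 9 (Winter Gardens): author_id=4 -> matches Taylor
All 9 rows appear; 2 have NULL author.

SQL:
SELECT a.title, b.name AS author
FROM books a
LEFT JOIN authors b ON a.author_id = b.id

Result:
title            | author
-----------------+-------
Distant Shores   | Jones 
Paper Boats      | Taylor
Hollow Hills     | Taylor
The Glass Key    | Baker 
The Red Mountain | Jones 
Empty Rooms      | NULL  
Broken Clocks    | Baker 
Midnight Sun     | NULL  
Winter Gardens   | Taylor


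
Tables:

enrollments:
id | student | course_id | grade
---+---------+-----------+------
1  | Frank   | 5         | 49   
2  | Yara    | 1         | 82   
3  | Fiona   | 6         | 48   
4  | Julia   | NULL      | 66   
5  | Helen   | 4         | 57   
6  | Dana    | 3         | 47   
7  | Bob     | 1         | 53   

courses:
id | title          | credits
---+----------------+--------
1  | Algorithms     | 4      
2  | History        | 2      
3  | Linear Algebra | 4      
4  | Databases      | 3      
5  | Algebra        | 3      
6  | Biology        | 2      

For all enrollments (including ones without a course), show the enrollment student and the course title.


LEFT JOIN keeps every row from enrollments (the left table); where course_id has no match in courses, the course columns become NULL. Walk through each enrollment:
  - enrollment 1 (Frank): course_id=5 -> matches Algebra
  - enrollment 2 (Yara): course_id=1 -> matches Algorithms
  - enrollment 3 (Fiona): course_id=6 -> matches Biology
  - enrollment 4 (Julia): course_id=NULL, no match -> kept with NULL
  - enrollment 5 (Helen): course_id=4 -> matches Databases
  - enrollment 6 (Dana): course_id=3 -> matches Linear Algebra
  - enrollment 7 (Bob): course_id=1 -> matches Algorithms
All 7 rows appear; 1 has NULL course.

SQL:
SELECT a.student, b.title AS course
FROM enrollments a
LEFT JOIN courses b ON a.course_id = b.id

Result:
student | course        
--------+---------------
Frank   | Algebra       
Yara    | Algorithms    
Fiona   | Biology       
Julia   | NULL          
Helen   | Databases     
Dana    | Linear Algebra
Bob     | Algorithms    


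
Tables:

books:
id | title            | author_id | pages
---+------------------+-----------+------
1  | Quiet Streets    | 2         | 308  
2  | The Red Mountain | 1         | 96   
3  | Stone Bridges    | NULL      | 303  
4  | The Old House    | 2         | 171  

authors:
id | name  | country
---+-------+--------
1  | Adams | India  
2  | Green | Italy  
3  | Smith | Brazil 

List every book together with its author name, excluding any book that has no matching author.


INNER JOIN keeps only books rows whose author_id matches an id in authors. Walk through each book:
  - book 1 (Quiet Streets): author_id=2 -> matches Green
  - book 2 (The Red Mountain): author_id=1 -> matches Adams
  - book 3 (Stone Bridges): author_id=NULL, no match -> dropped
  - book 4 (The Old House): author_id=2 -> matches Green
So 1 of 4 rows is dropped.

SQL:
SELECT a.title, b.name AS author
FROM books a
INNER JOIN authors b ON a.author_id = b.id

Result:
title            | author
-----------------+-------
Quiet Streets    | Green 
The Red Mountain | Adams 
The Old House    | Green 


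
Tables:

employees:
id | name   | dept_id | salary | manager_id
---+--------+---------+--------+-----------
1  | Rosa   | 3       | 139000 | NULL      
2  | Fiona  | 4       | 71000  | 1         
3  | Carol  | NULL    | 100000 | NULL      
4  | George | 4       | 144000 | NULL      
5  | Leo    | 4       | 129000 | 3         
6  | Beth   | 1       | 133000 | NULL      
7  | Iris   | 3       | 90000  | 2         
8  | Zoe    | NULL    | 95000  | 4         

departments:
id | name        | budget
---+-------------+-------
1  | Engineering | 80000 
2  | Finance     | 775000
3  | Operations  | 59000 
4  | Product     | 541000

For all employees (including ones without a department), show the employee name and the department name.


LEFT JOIN keeps every row from employees (the left table); where dept_id has no match in departments, the department columns become NULL. Walk through each employee:
  - employee 1 (Rosa): dept_id=3 -> matches Operations
  - employee 2 (Fiona): dept_id=4 -> matches Product
  - employee 3 (Carol): dept_id=NULL, no match -> kept with NULL
  - employee 4 (George): dept_id=4 -> matches Product
  - employee 5 (Leo): dept_id=4 -> matches Product
  - employee 6 (Beth): dept_id=1 -> matches Engineering
  - employee 7 (Iris): dept_id=3 -> matches Operations
  - employee 8 (Zoe): dept_id=NULL, no match -> kept with NULL
All 8 rows appear; 2 have NULL department.

SQL:
SELECT a.name, b.name AS department
FROM employees a
LEFT JOIN departments b ON a.dept_id = b.id

Result:
name   | department 
-------+------------
Rosa   | Operations 
Fiona  | Product    
Carol  | NULL       
George | Product    
Leo    | Product    
Beth   | Engineering
Iris   | Operations 
Zoe    | NULL       


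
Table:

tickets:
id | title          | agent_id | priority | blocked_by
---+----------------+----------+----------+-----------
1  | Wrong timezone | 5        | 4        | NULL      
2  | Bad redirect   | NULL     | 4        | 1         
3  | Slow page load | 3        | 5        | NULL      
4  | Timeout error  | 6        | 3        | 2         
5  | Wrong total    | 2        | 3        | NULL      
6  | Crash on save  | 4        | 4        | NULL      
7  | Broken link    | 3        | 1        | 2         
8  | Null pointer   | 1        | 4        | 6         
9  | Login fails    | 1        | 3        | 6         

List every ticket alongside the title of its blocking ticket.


This is a self-join: tickets is joined to a second copy of itself, matching each row's blocked_by to another row's id. Use LEFT JOIN so rows with blocked_by=NULL are kept.
  - ticket 1 (Wrong timezone): blocked_by=NULL -> NULL
  - ticket 2 (Bad redirect): blocked_by=1 -> Wrong timezone
  - ticket 3 (Slow page load): blocked_by=NULL -> NULL
  - ticket 4 (Timeout error): blocked_by=2 -> Bad redirect
  - ticket 5 (Wrong total): blocked_by=NULL -> NULL
  - ticket 6 (Crash on save): blocked_by=NULL -> NULL
  - ticket 7 (Broken link): blocked_by=2 -> Bad redirect
  - ticket 8 (Null pointer): blocked_by=6 -> Crash on save
  - ticket 9 (Login fails): blocked_by=6 -> Crash on save

SQL:
SELECT a.title AS item, b.title AS blocked_by
FROM tickets a
LEFT JOIN tickets b ON a.blocked_by = b.id

Result:
item           | blocked_by    
---------------+---------------
Wrong timezone | NULL          
Bad redirect   | Wrong timezone
Slow page load | NULL          
Timeout error  | Bad redirect  
Wrong total    | NULL          
Crash on save  | NULL          
Broken link    | Bad redirect  
Null pointer   | Crash on save 
Login fails    | Crash on save 


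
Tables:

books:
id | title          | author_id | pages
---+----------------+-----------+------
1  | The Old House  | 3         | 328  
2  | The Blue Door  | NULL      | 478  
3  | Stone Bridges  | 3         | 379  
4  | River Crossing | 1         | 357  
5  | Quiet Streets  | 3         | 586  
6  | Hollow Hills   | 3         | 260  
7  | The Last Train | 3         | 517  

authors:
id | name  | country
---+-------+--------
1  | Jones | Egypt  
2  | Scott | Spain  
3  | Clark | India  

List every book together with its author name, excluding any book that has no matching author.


INNER JOIN keeps only books rows whose author_id matches an id in authors. Walk through each book:
  - book 1 (The Old House): author_id=3 -> matches Clark
  - book 2 (The Blue Door): author_id=NULL, no match -> dropped
  - book 3 (Stone Bridges): author_id=3 -> matches Clark
  - book 4 (River Crossing): author_id=1 -> matches Jones
  - book 5 (Quiet Streets): author_id=3 -> matches Clark
  - book 6 (Hollow Hills): author_id=3 -> matches Clark
  - book 7 (The Last Train): author_id=3 -> matches Clark
So 1 of 7 rows is dropped.

SQL:
SELECT a.title, b.name AS author
FROM books a
INNER JOIN authors b ON a.author_id = b.id

Result:
title          | author
---------------+-------
The Old House  | Clark 
Stone Bridges  | Clark 
River Crossing | Jones 
Quiet Streets  | Clark 
Hollow Hills   | Clark 
The Last Train | Clark 


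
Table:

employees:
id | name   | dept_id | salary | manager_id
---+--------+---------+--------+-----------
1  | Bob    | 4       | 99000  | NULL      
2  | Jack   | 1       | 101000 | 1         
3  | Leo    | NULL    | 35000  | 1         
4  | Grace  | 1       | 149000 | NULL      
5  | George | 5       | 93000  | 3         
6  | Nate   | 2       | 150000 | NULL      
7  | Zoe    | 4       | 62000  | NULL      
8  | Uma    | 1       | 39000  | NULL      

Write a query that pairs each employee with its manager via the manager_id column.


This is a self-join: employees is joined to a second copy of itself, matching each row's manager_id to another row's id. Use LEFT JOIN so rows with manager_id=NULL are kept.
  - employee 1 (Bob): manager_id=NULL -> NULL
  - employee 2 (Jack): manager_id=1 -> Bob
  - employee 3 (Leo): manager_id=1 -> Bob
  - employee 4 (Grace): manager_id=NULL -> NULL
  - employee 5 (George): manager_id=3 -> Leo
  - employee 6 (Nate): manager_id=NULL -> NULL
  - employee 7 (Zoe): manager_id=NULL -> NULL
  - employee 8 (Uma): manager_id=NULL -> NULL

SQL:
SELECT a.name AS item, b.name AS manager
FROM employees a
LEFT JOIN employees b ON a.manager_id = b.id

Result:
item   | manager
-------+--------
Bob    | NULL   
Jack   | Bob    
Leo    | Bob    
Grace  | NULL   
George | Leo    
Nate   | NULL   
Zoe    | NULL   
Uma    | NULL   


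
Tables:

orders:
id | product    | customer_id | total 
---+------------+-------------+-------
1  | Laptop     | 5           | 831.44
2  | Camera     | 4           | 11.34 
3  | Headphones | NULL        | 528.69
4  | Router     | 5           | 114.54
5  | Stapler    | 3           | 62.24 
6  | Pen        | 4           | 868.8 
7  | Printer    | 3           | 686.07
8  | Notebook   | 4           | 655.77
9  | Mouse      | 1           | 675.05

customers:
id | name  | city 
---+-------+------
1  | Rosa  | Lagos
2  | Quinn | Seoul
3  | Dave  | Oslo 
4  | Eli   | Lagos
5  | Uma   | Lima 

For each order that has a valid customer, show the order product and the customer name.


INNER JOIN keeps only orders rows whose customer_id matches an id in customers. Walk through each order:
  - order 1 (Laptop): customer_id=5 -> matches Uma
  - order 2 (Camera): customer_id=4 -> matches Eli
  - order 3 (Headphones): customer_id=NULL, no match -> dropped
  - order 4 (Router): customer_id=5 -> matches Uma
  - order 5 (Stapler): customer_id=3 -> matches Dave
  - order 6 (Pen): customer_id=4 -> matches Eli
  - order 7 (Printer): customer_id=3 -> matches Dave
  - order 8 (Notebook): customer_id=4 -> matches Eli
  - order 9 (Mouse): customer_id=1 -> matches Rosa
So 1 of 9 rows is dropped.

SQL:
SELECT a.product, b.name AS customer
FROM orders a
INNER JOIN customers b ON a.customer_id = b.id

Result:
product  | customer
---------+---------
Laptop   | Uma     
Camera   | Eli     
Router   | Uma     
Stapler  | Dave    
Pen      | Eli     
Printer  | Dave    
Notebook | Eli     
Mouse    | Rosa    


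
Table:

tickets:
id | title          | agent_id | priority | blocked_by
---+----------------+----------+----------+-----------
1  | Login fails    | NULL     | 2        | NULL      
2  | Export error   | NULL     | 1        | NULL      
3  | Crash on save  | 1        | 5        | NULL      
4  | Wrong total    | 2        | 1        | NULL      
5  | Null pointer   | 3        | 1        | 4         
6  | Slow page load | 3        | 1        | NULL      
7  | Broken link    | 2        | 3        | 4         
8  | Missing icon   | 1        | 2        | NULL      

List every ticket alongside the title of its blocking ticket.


This is a self-join: tickets is joined to a second copy of itself, matching each row's blocked_by to another row's id. Use LEFT JOIN so rows with blocked_by=NULL are kept.
  - ticket 1 (Login fails): blocked_by=NULL -> NULL
  - ticket 2 (Export error): blocked_by=NULL -> NULL
  - ticket 3 (Crash on save): blocked_by=NULL -> NULL
  - ticket 4 (Wrong total): blocked_by=NULL -> NULL
  - ticket 5 (Null pointer): blocked_by=4 -> Wrong total
  - ticket 6 (Slow page load): blocked_by=NULL -> NULL
  - ticket 7 (Broken link): blocked_by=4 -> Wrong total
  - ticket 8 (Missing icon): blocked_by=NULL -> NULL

SQL:
SELECT a.title AS item, b.title AS blocked_by
FROM tickets a
LEFT JOIN tickets b ON a.blocked_by = b.id

Result:
item           | blocked_by 
---------------+------------
Login fails    | NULL       
Export error   | NULL       
Crash on save  | NULL       
Wrong total    | NULL       
Null pointer   | Wrong total
Slow page load | NULL       
Broken link    | Wrong total
Missing icon   | NULL       


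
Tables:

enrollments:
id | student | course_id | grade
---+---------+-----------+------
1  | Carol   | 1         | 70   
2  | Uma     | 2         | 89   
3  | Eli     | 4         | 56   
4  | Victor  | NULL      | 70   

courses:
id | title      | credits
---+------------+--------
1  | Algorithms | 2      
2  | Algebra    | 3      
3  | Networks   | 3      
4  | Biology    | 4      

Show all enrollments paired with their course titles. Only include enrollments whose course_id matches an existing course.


INNER JOIN keeps only enrollments rows whose course_id matches an id in courses. Walk through each enrollment:
  - enrollment 1 (Carol): course_id=1 -> matches Algorithms
  - enrollment 2 (Uma): course_id=2 -> matches Algebra
  - enrollment 3 (Eli): course_id=4 -> matches Biology
  - enrollment 4 (Victor): course_id=NULL, no match -> dropped
So 1 of 4 rows is dropped.

SQL:
SELECT a.student, b.title AS course
FROM enrollments a
INNER JOIN courses b ON a.course_id = b.id

Result:
student | course    
--------+-----------
Carol   | Algorithms
Uma     | Algebra   
Eli     | Biology   


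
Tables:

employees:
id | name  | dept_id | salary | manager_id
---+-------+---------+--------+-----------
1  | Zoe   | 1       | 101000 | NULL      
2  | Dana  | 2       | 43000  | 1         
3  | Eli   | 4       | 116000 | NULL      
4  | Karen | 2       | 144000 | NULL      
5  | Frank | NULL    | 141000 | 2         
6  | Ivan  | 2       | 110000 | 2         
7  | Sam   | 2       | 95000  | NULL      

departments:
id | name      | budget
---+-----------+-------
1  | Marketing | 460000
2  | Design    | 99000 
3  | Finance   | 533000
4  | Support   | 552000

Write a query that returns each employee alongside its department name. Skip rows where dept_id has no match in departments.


INNER JOIN keeps only employees rows whose dept_id matches an id in departments. Walk through each employee:
  - employee 1 (Zoe): dept_id=1 -> matches Marketing
  - employee 2 (Dana): dept_id=2 -> matches Design
  - employee 3 (Eli): dept_id=4 -> matches Support
  - employee 4 (Karen): dept_id=2 -> matches Design
  - employee 5 (Frank): dept_id=NULL, no match -> dropped
  - employee 6 (Ivan): dept_id=2 -> matches Design
  - employee 7 (Sam): dept_id=2 -> matches Design
So 1 of 7 rows is dropped.

SQL:
SELECT a.name, b.name AS department
FROM employees a
INNER JOIN departments b ON a.dept_id = b.id

Result:
name  | department
------+-----------
Zoe   | Marketing 
Dana  | Design    
Eli   | Support   
Karen | Design    
Ivan  | Design    
Sam   | Design    


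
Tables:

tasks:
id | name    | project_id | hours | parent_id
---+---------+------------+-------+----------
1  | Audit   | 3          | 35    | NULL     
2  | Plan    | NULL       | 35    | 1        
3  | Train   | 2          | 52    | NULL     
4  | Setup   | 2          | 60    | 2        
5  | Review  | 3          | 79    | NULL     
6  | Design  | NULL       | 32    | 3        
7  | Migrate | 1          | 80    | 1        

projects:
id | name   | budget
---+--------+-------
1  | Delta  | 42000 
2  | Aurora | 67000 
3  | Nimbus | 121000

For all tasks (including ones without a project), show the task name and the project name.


LEFT JOIN keeps every row from tasks (the left table); where project_id has no match in projects, the project columns become NULL. Walk through each task:
  - task 1 (Audit): project_id=3 -> matches Nimbus
  - task 2 (Plan): project_id=NULL, no match -> kept with NULL
  - task 3 (Train): project_id=2 -> matches Aurora
  - task 4 (Setup): project_id=2 -> matches Aurora
  - task 5 (Review): project_id=3 -> matches Nimbus
  - task 6 (Design): project_id=NULL, no match -> kept with NULL
  - task 7 (Migrate): project_id=1 -> matches Delta
All 7 rows appear; 2 have NULL project.

SQL:
SELECT a.name, b.name AS project
FROM tasks a
LEFT JOIN projects b ON a.project_id = b.id

Result:
name    | project
--------+--------
Audit   | Nimbus 
Plan    | NULL   
Train   | Aurora 
Setup   | Aurora 
Review  | Nimbus 
Design  | NULL   
Migrate | Delta  


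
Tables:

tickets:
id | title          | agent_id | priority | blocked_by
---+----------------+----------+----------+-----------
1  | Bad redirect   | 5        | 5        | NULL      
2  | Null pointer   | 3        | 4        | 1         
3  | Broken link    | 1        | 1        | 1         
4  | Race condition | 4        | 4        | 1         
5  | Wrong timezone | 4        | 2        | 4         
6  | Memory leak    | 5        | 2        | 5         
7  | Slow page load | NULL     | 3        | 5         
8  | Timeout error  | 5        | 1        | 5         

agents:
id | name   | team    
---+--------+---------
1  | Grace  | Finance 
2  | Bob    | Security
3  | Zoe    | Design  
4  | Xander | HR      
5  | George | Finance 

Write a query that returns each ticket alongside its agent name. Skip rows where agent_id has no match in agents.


INNER JOIN keeps only tickets rows whose agent_id matches an id in agents. Walk through each ticket:
  - ticket 1 (Bad redirect): agent_id=5 -> matches George
  - ticket 2 (Null pointer): agent_id=3 -> matches Zoe
  - ticket 3 (Broken link): agent_id=1 -> matches Grace
  - ticket 4 (Race condition): agent_id=4 -> matches Xander
  - ticket 5 (Wrong timezone): agent_id=4 -> matches Xander
  - ticket 6 (Memory leak): agent_id=5 -> matches George
  - ticket 7 (Slow page load): agent_id=NULL, no match -> dropped
  - ticket 8 (Timeout error): agent_id=5 -> matches George
So 1 of 8 rows is dropped.

SQL:
SELECT a.title, b.name AS agent
FROM tickets a
INNER JOIN agents b ON a.agent_id = b.id

Result:
title          | agent 
---------------+-------
Bad redirect   | George
Null pointer   | Zoe   
Broken link    | Grace 
Race condition | Xander
Wrong timezone | Xander
Memory leak    | George
Timeout error  | George


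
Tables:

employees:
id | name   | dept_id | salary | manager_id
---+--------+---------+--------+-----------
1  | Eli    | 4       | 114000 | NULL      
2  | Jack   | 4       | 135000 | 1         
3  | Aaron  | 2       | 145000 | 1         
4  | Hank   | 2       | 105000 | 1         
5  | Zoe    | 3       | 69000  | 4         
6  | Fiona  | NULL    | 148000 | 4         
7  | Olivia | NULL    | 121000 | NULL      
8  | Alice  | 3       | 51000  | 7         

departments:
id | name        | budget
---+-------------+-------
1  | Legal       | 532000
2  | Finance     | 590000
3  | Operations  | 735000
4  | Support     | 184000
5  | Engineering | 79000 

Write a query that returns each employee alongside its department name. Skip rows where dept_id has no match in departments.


INNER JOIN keeps only employees rows whose dept_id matches an id in departments. Walk through each employee:
  - employee 1 (Eli): dept_id=4 -> matches Support
  - employee 2 (Jack): dept_id=4 -> matches Support
  - employee 3 (Aaron): dept_id=2 -> matches Finance
  - employee 4 (Hank): dept_id=2 -> matches Finance
  - employee 5 (Zoe): dept_id=3 -> matches Operations
  - employee 6 (Fiona): dept_id=NULL, no match -> dropped
  - employee 7 (Olivia): dept_id=NULL, no match -> dropped
  - employee 8 (Alice): dept_id=3 -> matches Operations
So 2 of 8 rows are dropped.

SQL:
SELECT a.name, b.name AS department
FROM employees a
INNER JOIN departments b ON a.dept_id = b.id

Result:
name  | department
------+-----------
Eli   | Support   
Jack  | Support   
Aaron | Finance   
Hank  | Finance   
Zoe   | Operations
Alice | Operations


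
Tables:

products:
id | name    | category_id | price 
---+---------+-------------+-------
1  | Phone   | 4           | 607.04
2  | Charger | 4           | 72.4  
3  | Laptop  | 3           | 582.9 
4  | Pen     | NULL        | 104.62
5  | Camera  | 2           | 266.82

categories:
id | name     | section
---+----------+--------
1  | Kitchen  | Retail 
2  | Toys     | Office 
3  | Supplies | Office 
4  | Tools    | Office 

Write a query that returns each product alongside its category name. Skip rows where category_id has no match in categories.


INNER JOIN keeps only products rows whose category_id matches an id in categories. Walk through each product:
  - product 1 (Phone): category_id=4 -> matches Tools
  - product 2 (Charger): category_id=4 -> matches Tools
  - product 3 (Laptop): category_id=3 -> matches Supplies
  - product 4 (Pen): category_id=NULL, no match -> dropped
  - product 5 (Camera): category_id=2 -> matches Toys
So 1 of 5 rows is dropped.

SQL:
SELECT a.name, b.name AS category
FROM products a
INNER JOIN categories b ON a.category_id = b.id

Result:
name    | category
--------+---------
Phone   | Tools   
Charger | Tools   
Laptop  | Supplies
Camera  | Toys    


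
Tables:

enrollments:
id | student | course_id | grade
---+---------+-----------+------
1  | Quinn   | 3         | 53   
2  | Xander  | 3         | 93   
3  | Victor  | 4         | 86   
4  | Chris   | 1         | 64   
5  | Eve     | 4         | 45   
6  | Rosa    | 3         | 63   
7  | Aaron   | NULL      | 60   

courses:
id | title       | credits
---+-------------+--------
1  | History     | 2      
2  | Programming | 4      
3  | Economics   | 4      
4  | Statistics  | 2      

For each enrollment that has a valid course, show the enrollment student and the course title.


INNER JOIN keeps only enrollments rows whose course_id matches an id in courses. Walk through each enrollment:
  - enrollment 1 (Quinn): course_id=3 -> matches Economics
  - enrollment 2 (Xander): course_id=3 -> matches Economics
  - enrollment 3 (Victor): course_id=4 -> matches Statistics
  - enrollment 4 (Chris): course_id=1 -> matches History
  - enrollment 5 (Eve): course_id=4 -> matches Statistics
  - enrollment 6 (Rosa): course_id=3 -> matches Economics
  - enrollment 7 (Aaron): course_id=NULL, no match -> dropped
So 1 of 7 rows is dropped.

SQL:
SELECT a.student, b.title AS course
FROM enrollments a
INNER JOIN courses b ON a.course_id = b.id

Result:
student | course    
--------+-----------
Quinn   | Economics 
Xander  | Economics 
Victor  | Statistics
Chris   | History   
Eve     | Statistics
Rosa    | Economics 


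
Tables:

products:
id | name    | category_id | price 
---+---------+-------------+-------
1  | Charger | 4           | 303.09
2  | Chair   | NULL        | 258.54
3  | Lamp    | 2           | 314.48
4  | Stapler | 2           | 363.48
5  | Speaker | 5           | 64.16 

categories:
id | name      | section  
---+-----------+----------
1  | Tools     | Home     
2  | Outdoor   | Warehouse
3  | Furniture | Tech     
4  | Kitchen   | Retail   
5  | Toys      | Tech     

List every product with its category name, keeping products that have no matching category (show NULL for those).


LEFT JOIN keeps every row from products (the left table); where category_id has no match in categories, the category columns become NULL. Walk through each product:
  - product 1 (Charger): category_id=4 -> matches Kitchen
  - product 2 (Chair): category_id=NULL, no match -> kept with NULL
  - product 3 (Lamp): category_id=2 -> matches Outdoor
  - product 4 (Stapler): category_id=2 -> matches Outdoor
  - product 5 (Speaker): category_id=5 -> matches Toys
All 5 rows appear; 1 has NULL category.

SQL:
SELECT a.name, b.name AS category
FROM products a
LEFT JOIN categories b ON a.category_id = b.id

Result:
name    | category
--------+---------
Charger | Kitchen 
Chair   | NULL    
Lamp    | Outdoor 
Stapler | Outdoor 
Speaker | Toys    


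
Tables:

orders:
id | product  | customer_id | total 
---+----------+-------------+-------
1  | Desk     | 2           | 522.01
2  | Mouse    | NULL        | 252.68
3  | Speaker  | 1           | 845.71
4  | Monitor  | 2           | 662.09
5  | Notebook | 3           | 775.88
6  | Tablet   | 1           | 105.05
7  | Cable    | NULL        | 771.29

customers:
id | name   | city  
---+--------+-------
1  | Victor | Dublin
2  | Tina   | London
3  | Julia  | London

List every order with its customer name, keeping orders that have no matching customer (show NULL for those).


LEFT JOIN keeps every row from orders (the left table); where customer_id has no match in customers, the customer columns become NULL. Walk through each order:
  - order 1 (Desk): customer_id=2 -> matches Tina
  - order 2 (Mouse): customer_id=NULL, no match -> kept with NULL
  - order 3 (Speaker): customer_id=1 -> matches Victor
  - order 4 (Monitor): customer_id=2 -> matches Tina
  - order 5 (Notebook): customer_id=3 -> matches Julia
  - order 6 (Tablet): customer_id=1 -> matches Victor
  - order 7 (Cable): customer_id=NULL, no match -> kept with NULL
All 7 rows appear; 2 have NULL customer.

SQL:
SELECT a.product, b.name AS customer
FROM orders a
LEFT JOIN customers b ON a.customer_id = b.id

Result:
product  | customer
---------+---------
Desk     | Tina    
Mouse    | NULL    
Speaker  | Victor  
Monitor  | Tina    
Notebook | Julia   
Tablet   | Victor  
Cable    | NULL    


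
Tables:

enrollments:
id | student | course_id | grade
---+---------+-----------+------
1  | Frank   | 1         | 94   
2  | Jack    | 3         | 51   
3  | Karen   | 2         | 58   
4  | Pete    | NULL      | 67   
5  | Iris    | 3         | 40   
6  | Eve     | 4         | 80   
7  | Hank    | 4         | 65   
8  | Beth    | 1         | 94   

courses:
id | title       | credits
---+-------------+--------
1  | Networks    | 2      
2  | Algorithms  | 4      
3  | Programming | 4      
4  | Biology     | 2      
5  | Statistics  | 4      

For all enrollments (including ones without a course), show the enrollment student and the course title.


LEFT JOIN keeps every row from enrollments (the left table); where course_id has no match in courses, the course columns become NULL. Walk through each enrollment:
  - enrollment 1 (Frank): course_id=1 -> matches Networks
  - enrollment 2 (Jack): course_id=3 -> matches Programming
  - enrollment 3 (Karen): course_id=2 -> matches Algorithms
  - enrollment 4 (Pete): course_id=NULL, no match -> kept with NULL
  - enrollment 5 (Iris): course_id=3 -> matches Programming
  - enrollment 6 (Eve): course_id=4 -> matches Biology
  - enrollment 7 (Hank): course_id=4 -> matches Biology
  - enrollment 8 (Beth): course_id=1 -> matches Networks
All 8 rows appear; 1 has NULL course.

SQL:
SELECT a.student, b.title AS course
FROM enrollments a
LEFT JOIN courses b ON a.course_id = b.id

Result:
student | course     
--------+------------
Frank   | Networks   
Jack    | Programming
Karen   | Algorithms 
Pete    | NULL       
Iris    | Programming
Eve     | Biology    
Hank    | Biology    
Beth    | Networks   


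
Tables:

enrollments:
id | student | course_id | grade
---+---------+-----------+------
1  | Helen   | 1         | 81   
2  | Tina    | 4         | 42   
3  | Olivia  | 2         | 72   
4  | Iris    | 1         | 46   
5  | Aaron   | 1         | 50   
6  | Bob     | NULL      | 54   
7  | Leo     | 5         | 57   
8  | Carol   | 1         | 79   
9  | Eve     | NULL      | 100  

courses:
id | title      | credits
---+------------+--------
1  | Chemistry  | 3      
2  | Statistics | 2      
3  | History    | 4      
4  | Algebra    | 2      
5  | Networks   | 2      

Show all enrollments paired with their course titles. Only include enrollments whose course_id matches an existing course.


INNER JOIN keeps only enrollments rows whose course_id matches an id in courses. Walk through each enrollment:
  - enrollment 1 (Helen): course_id=1 -> matches Chemistry
  - enrollment 2 (Tina): course_id=4 -> matches Algebra
  - enrollment 3 (Olivia): course_id=2 -> matches Statistics
  - enrollment 4 (Iris): course_id=1 -> matches Chemistry
  - enrollment 5 (Aaron): course_id=1 -> matches Chemistry
  - enrollment 6 (Bob): course_id=NULL, no match -> dropped
  - enrollment 7 (Leo): course_id=5 -> matches Networks
  - enrollment 8 (Carol): course_id=1 -> matches Chemistry
  - enrollment 9 (Eve): course_id=NULL, no match -> dropped
So 2 of 9 rows are dropped.

SQL:
SELECT a.student, b.title AS course
FROM enrollments a
INNER JOIN courses b ON a.course_id = b.id

Result:
student | course    
--------+-----------
Helen   | Chemistry 
Tina    | Algebra   
Olivia  | Statistics
Iris    | Chemistry 
Aaron   | Chemistry 
Leo     | Networks  
Carol   | Chemistry 


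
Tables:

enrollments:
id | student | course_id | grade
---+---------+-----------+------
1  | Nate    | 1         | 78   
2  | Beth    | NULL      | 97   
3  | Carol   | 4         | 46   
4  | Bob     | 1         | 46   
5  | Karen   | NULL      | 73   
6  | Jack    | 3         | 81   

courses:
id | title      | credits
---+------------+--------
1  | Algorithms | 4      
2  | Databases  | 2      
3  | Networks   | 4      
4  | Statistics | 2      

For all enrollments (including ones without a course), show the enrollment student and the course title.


LEFT JOIN keeps every row from enrollments (the left table); where course_id has no match in courses, the course columns become NULL. Walk through each enrollment:
  - enrollment 1 (Nate): course_id=1 -> matches Algorithms
  - enrollment 2 (Beth): course_id=NULL, no match -> kept with NULL
  - enrollment 3 (Carol): course_id=4 -> matches Statistics
  - enrollment 4 (Bob): course_id=1 -> matches Algorithms
  - enrollment 5 (Karen): course_id=NULL, no match -> kept with NULL
  - enrollment 6 (Jack): course_id=3 -> matches Networks
All 6 rows appear; 2 have NULL course.

SQL:
SELECT a.student, b.title AS course
FROM enrollments a
LEFT JOIN courses b ON a.course_id = b.id

Result:
student | course    
--------+-----------
Nate    | Algorithms
Beth    | NULL      
Carol   | Statistics
Bob     | Algorithms
Karen   | NULL      
Jack    | Networks  


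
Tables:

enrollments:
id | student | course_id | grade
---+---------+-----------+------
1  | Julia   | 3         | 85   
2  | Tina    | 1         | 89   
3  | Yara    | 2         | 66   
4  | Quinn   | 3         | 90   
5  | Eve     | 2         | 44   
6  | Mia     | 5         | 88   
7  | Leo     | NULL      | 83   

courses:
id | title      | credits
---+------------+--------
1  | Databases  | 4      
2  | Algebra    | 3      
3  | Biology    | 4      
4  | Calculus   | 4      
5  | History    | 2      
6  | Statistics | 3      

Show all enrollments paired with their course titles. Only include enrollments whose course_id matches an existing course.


INNER JOIN keeps only enrollments rows whose course_id matches an id in courses. Walk through each enrollment:
  - enrollment 1 (Julia): course_id=3 -> matches Biology
  - enrollment 2 (Tina): course_id=1 -> matches Databases
  - enrollment 3 (Yara): course_id=2 -> matches Algebra
  - enrollment 4 (Quinn): course_id=3 -> matches Biology
  - enrollment 5 (Eve): course_id=2 -> matches Algebra
  - enrollment 6 (Mia): course_id=5 -> matches History
  - enrollment 7 (Leo): course_id=NULL, no match -> dropped
So 1 of 7 rows is dropped.

SQL:
SELECT a.student, b.title AS course
FROM enrollments a
INNER JOIN courses b ON a.course_id = b.id

Result:
student | course   
--------+----------
Julia   | Biology  
Tina    | Databases
Yara    | Algebra  
Quinn   | Biology  
Eve     | Algebra  
Mia     | History  


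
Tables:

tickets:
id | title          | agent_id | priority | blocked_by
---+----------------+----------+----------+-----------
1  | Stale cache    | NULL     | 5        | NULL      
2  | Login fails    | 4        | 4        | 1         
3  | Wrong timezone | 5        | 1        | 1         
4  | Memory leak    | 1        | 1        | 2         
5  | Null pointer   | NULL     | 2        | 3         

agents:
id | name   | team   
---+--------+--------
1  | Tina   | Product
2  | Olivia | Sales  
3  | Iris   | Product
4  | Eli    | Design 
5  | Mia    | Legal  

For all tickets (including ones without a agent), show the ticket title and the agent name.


LEFT JOIN keeps every row from tickets (the left table); where agent_id has no match in agents, the agent columns become NULL. Walk through each ticket:
  - ticket 1 (Stale cache): agent_id=NULL, no match -> kept with NULL
  - ticket 2 (Login fails): agent_id=4 -> matches Eli
  - ticket 3 (Wrong timezone): agent_id=5 -> matches Mia
  - ticket 4 (Memory leak): agent_id=1 -> matches Tina
  - ticket 5 (Null pointer): agent_id=NULL, no match -> kept with NULL
All 5 rows appear; 2 have NULL agent.

SQL:
SELECT a.title, b.name AS agent
FROM tickets a
LEFT JOIN agents b ON a.agent_id = b.id

Result:
title          | agent
---------------+------
Stale cache    | NULL 
Login fails    | Eli  
Wrong timezone | Mia  
Memory leak    | Tina 
Null pointer   | NULL 
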